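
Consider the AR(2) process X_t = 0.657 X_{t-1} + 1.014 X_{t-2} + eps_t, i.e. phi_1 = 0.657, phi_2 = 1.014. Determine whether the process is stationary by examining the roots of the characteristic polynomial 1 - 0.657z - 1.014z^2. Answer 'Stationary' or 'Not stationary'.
\text{Not stationary}

The AR(p) characteristic polynomial is P(z) = 1 - 0.657z - 1.014z^2.
Stationarity requires all roots to lie outside the unit circle, i.e. |z| > 1 for every root.
Set 1 + (-0.657) z + (-1.014) z^2 = 0, i.e. a z^2 + b z + c = 0 with a = -1.014, b = -0.657, c = 1.
Discriminant D = b^2 - 4ac = (-0.657)^2 - 4*(-1.014)*1 = 0.431649 - (-4.056) = 4.487649.
D >= 0, so the roots are real: z = (-b +/- sqrt(D)) / (2a) = (0.657 +/- 2.118407) / (-2.028).
  z_1 = (0.657 + 2.118407) / (-2.028) = -1.3685,   |z_1| = 1.3685.
  z_2 = (0.657 - 2.118407) / (-2.028) = 0.7206,   |z_2| = 0.7206.
Moduli of all roots: 1.3685, 0.7206.
All moduli strictly greater than 1? No.
Verdict: Not stationary.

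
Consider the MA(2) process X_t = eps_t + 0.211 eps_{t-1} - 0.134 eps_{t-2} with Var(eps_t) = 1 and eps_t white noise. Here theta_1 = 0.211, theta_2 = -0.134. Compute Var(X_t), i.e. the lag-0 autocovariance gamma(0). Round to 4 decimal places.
\gamma(0) = 1.0625

For an MA(q) process X_t = eps_t + sum_i theta_i eps_{t-i} with
Var(eps_t) = sigma^2, the variance is
  gamma(0) = sigma^2 * (1 + sum_i theta_i^2).
  sum_i theta_i^2 = (0.211)^2 + (-0.134)^2 = 0.044521 + 0.017956 = 0.062477.
  gamma(0) = 1 * (1 + 0.062477) = 1 * 1.062477 = 1.062477, which rounds to 1.0625.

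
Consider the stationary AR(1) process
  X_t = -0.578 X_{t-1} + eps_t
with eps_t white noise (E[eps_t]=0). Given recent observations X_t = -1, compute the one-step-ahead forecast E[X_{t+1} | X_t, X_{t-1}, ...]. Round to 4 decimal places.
E[X_{t+1} \mid \mathcal F_t] = 0.5780

For an AR(p) model X_t = c + sum_i phi_i X_{t-i} + eps_t, the
one-step-ahead conditional mean is
  E[X_{t+1} | X_t, ...] = c + sum_i phi_i X_{t+1-i}.
Substitute known values:
  E[X_{t+1} | ...] = (-0.578) * (-1)
                   = 0.5780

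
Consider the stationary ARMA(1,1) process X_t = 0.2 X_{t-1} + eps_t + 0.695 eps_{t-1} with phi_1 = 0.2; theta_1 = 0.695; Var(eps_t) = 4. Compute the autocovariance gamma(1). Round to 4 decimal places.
\gamma(1) = 4.2475

Multiply the model equation by X_{t-k} and take expectations. With theta_0 = psi_0 = 1 and psi_j the MA(infinity) weights, this gives
  gamma(k) - sum_i phi_i gamma(k-i) = c_k,
  c_k = sigma^2 * sum_{j=k..q} theta_j psi_{j-k}   (c_k = 0 for k > q),
using gamma(-m) = gamma(m).
psi-weights needed (psi_j = theta_j + sum_i phi_i psi_{j-i}):
  psi_1 = theta_1 + phi_1 = 0.695 + (0.2) = 0.895
Right-hand sides:
  c_0 = sigma^2 (1 + theta_1 psi_1) = 4 * (1 + (0.695)(0.895)) = 4 * 1.622025 = 6.4881
  c_1 = sigma^2 theta_1 = 4 * (0.695) = 2.78
  c_2 = 0
Equations for k = 0 and k = 1 (AR order 1):
  gamma(0) = phi_1 gamma(1) + c_0
  gamma(1) = phi_1 gamma(0) + c_1
Substituting the second into the first: gamma(0) (1 - phi_1^2) = c_0 + phi_1 c_1, so
  gamma(0) = (c_0 + phi_1 c_1) / (1 - phi_1^2) = (6.4881 + (0.2)(2.78)) / (1 - (0.2)^2) = 7.0441 / 0.96 = 7.337604.
  gamma(1) = phi_1 gamma(0) + c_1 = (0.2)(7.337604) + (2.78) = 4.247521.
Therefore gamma(1) = 4.2475 (to 4 decimal places).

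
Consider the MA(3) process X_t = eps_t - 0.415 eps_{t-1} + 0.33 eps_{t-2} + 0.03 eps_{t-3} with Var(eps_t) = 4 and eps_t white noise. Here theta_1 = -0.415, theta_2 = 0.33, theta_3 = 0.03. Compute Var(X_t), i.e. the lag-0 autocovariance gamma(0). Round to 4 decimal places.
\gamma(0) = 5.1281

For an MA(q) process X_t = eps_t + sum_i theta_i eps_{t-i} with
Var(eps_t) = sigma^2, the variance is
  gamma(0) = sigma^2 * (1 + sum_i theta_i^2).
  sum_i theta_i^2 = (-0.415)^2 + (0.33)^2 + (0.03)^2 = 0.172225 + 0.1089 + 0.0009 = 0.282025.
  gamma(0) = 4 * (1 + 0.282025) = 4 * 1.282025 = 5.1281.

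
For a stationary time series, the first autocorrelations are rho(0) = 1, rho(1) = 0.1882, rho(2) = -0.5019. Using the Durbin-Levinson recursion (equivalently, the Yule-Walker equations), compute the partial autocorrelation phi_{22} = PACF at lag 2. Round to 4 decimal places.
\phi_{22} = -0.5570

The PACF at lag k is phi_{kk}, the last component of the solution
to the Yule-Walker system G_k phi = r_k where
  (G_k)_{ij} = rho(|i - j|), (r_k)_i = rho(i), i,j = 1..k.
Equivalently, Durbin-Levinson gives phi_{kk} iteratively:
  phi_{11} = rho(1)
  phi_{kk} = [rho(k) - sum_{j=1..k-1} phi_{k-1,j} rho(k-j)]
            / [1 - sum_{j=1..k-1} phi_{k-1,j} rho(j)],
  phi_{k,j} = phi_{k-1,j} - phi_{kk} phi_{k-1,k-j},  j = 1..k-1.
Step k = 1:
  phi_11 = rho(1) = 0.1882.
Step k = 2:
  phi_22 = [rho(2) - phi_11 rho(1)] / [1 - phi_11 rho(1)] = [-0.5019 - (0.1882)(0.1882)] / [1 - (0.1882)(0.1882)]
         = -0.53731924 / 0.96458076 = -0.557.
Therefore phi_{22} = -0.5570.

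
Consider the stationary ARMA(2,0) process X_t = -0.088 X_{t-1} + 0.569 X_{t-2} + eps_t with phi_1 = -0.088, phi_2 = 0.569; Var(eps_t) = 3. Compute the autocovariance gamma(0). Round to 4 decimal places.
\gamma(0) = 4.6293

Multiply the model equation by X_{t-k} and take expectations. With theta_0 = psi_0 = 1 and psi_j the MA(infinity) weights, this gives
  gamma(k) - sum_i phi_i gamma(k-i) = c_k,
  c_k = sigma^2 * sum_{j=k..q} theta_j psi_{j-k}   (c_k = 0 for k > q),
using gamma(-m) = gamma(m).
Pure AR (q = 0): c_0 = sigma^2 = 3, c_k = 0 for k >= 1.
Equations for k = 0, 1, 2 (AR order 2, c_2 = 0):
  (E0) gamma(0) = phi_1 gamma(1) + phi_2 gamma(2) + c_0
  (E1) gamma(1) = phi_1 gamma(0) + phi_2 gamma(1) + c_1
  (E2) gamma(2) = phi_1 gamma(1) + phi_2 gamma(0)
From (E1): gamma(1) = A gamma(0) + B with
  A = phi_1 / (1 - phi_2) = -0.088 / 0.431 = -0.204176,   B = c_1 / (1 - phi_2) = 0 / 0.431 = 0.
Insert (E2) into (E0): gamma(0) (1 - phi_2^2) = phi_1 (1 + phi_2) gamma(1) + c_0.
  phi_1 (1 + phi_2) = (-0.088)(1.569) = -0.138072,   1 - phi_2^2 = 0.676239.
Replace gamma(1) by A gamma(0) + B and collect gamma(0):
  gamma(0) [0.676239 - (-0.138072)(-0.204176)] = c_0 = 3
  gamma(0) * 0.648048 = 3
  gamma(0) = 3 / 0.648048 = 4.629287.
Therefore gamma(0) = 4.6293 (to 4 decimal places).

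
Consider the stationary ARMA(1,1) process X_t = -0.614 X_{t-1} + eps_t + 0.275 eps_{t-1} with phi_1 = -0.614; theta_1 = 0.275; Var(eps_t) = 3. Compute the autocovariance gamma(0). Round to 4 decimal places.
\gamma(0) = 3.5534

Multiply the model equation by X_{t-k} and take expectations. With theta_0 = psi_0 = 1 and psi_j the MA(infinity) weights, this gives
  gamma(k) - sum_i phi_i gamma(k-i) = c_k,
  c_k = sigma^2 * sum_{j=k..q} theta_j psi_{j-k}   (c_k = 0 for k > q),
using gamma(-m) = gamma(m).
psi-weights needed (psi_j = theta_j + sum_i phi_i psi_{j-i}):
  psi_1 = theta_1 + phi_1 = 0.275 + (-0.614) = -0.339
Right-hand sides:
  c_0 = sigma^2 (1 + theta_1 psi_1) = 3 * (1 + (0.275)(-0.339)) = 3 * 0.906775 = 2.720325
  c_1 = sigma^2 theta_1 = 3 * (0.275) = 0.825
  c_2 = 0
Equations for k = 0 and k = 1 (AR order 1):
  gamma(0) = phi_1 gamma(1) + c_0
  gamma(1) = phi_1 gamma(0) + c_1
Substituting the second into the first: gamma(0) (1 - phi_1^2) = c_0 + phi_1 c_1, so
  gamma(0) = (c_0 + phi_1 c_1) / (1 - phi_1^2) = (2.720325 + (-0.614)(0.825)) / (1 - (-0.614)^2) = 2.213775 / 0.623004 = 3.553388.
Therefore gamma(0) = 3.5534 (to 4 decimal places).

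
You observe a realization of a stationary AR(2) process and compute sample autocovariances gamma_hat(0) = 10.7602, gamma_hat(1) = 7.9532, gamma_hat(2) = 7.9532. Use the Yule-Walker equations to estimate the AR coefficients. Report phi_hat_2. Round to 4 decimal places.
\hat\phi_{2} = 0.4250

The Yule-Walker equations for an AR(p) process read, in matrix form,
  Gamma_p phi = r_p,   with   (Gamma_p)_{ij} = gamma(|i - j|),
                       (r_p)_i = gamma(i),   i,j = 1..p.
Substitute the sample gammas (Toeplitz matrix and right-hand side of size 2):
  Gamma_p = [[10.7602, 7.9532], [7.9532, 10.7602]]
  r_p     = [7.9532, 7.9532]
Written out:
  10.7602 phi_1 + 7.9532 phi_2 = 7.9532
  7.9532 phi_1 + 10.7602 phi_2 = 7.9532
Solve by Cramer's rule:
  det = gamma(0)^2 - gamma(1)^2 = (10.7602)^2 - (7.9532)^2 = 115.78190404 - 63.25339024 = 52.5285138
  phi_hat_1 = [gamma(1) gamma(0) - gamma(1) gamma(2)] / det = [(7.9532)(10.7602) - (7.9532)(7.9532)] / 52.5285138 = 22.3246324 / 52.5285138 = 0.425
  phi_hat_2 = [gamma(0) gamma(2) - gamma(1)^2] / det = [(10.7602)(7.9532) - (7.9532)^2] / 52.5285138 = 22.3246324 / 52.5285138 = 0.425
So phi_hat = [0.4250, 0.4250].
Therefore phi_hat_2 = 0.4250.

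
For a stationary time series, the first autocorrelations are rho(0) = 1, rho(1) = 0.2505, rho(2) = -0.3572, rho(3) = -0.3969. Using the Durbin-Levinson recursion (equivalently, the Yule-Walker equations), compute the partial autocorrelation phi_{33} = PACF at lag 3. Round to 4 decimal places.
\phi_{33} = -0.2070

The PACF at lag k is phi_{kk}, the last component of the solution
to the Yule-Walker system G_k phi = r_k where
  (G_k)_{ij} = rho(|i - j|), (r_k)_i = rho(i), i,j = 1..k.
Equivalently, Durbin-Levinson gives phi_{kk} iteratively:
  phi_{11} = rho(1)
  phi_{kk} = [rho(k) - sum_{j=1..k-1} phi_{k-1,j} rho(k-j)]
            / [1 - sum_{j=1..k-1} phi_{k-1,j} rho(j)],
  phi_{k,j} = phi_{k-1,j} - phi_{kk} phi_{k-1,k-j},  j = 1..k-1.
Step k = 1:
  phi_11 = rho(1) = 0.2505.
Step k = 2:
  phi_22 = [rho(2) - phi_11 rho(1)] / [1 - phi_11 rho(1)] = [-0.3572 - (0.2505)(0.2505)] / [1 - (0.2505)(0.2505)]
         = -0.41995025 / 0.93724975 = -0.448067.
  Update: phi_21 = phi_11 - phi_22 phi_11 = 0.2505 - (-0.448067)(0.2505) = 0.362741.
Step k = 3:
  phi_33 = [rho(3) - phi_21 rho(2) - phi_22 rho(1)] / [1 - phi_21 rho(1) - phi_22 rho(2)]
    numerator   = -0.3969 - (0.362741)(-0.3572) - (-0.448067)(0.2505) = -0.15508837
    denominator = 1 - (0.362741)(0.2505) - (-0.448067)(-0.3572) = 0.7490841
  phi_33 = -0.15508837 / 0.7490841 = -0.207.
Therefore phi_{33} = -0.2070.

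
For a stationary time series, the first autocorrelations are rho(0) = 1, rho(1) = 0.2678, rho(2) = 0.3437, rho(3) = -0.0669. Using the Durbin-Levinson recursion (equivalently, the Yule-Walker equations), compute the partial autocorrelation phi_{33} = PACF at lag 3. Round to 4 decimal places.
\phi_{33} = -0.2480

The PACF at lag k is phi_{kk}, the last component of the solution
to the Yule-Walker system G_k phi = r_k where
  (G_k)_{ij} = rho(|i - j|), (r_k)_i = rho(i), i,j = 1..k.
Equivalently, Durbin-Levinson gives phi_{kk} iteratively:
  phi_{11} = rho(1)
  phi_{kk} = [rho(k) - sum_{j=1..k-1} phi_{k-1,j} rho(k-j)]
            / [1 - sum_{j=1..k-1} phi_{k-1,j} rho(j)],
  phi_{k,j} = phi_{k-1,j} - phi_{kk} phi_{k-1,k-j},  j = 1..k-1.
Step k = 1:
  phi_11 = rho(1) = 0.2678.
Step k = 2:
  phi_22 = [rho(2) - phi_11 rho(1)] / [1 - phi_11 rho(1)] = [0.3437 - (0.2678)(0.2678)] / [1 - (0.2678)(0.2678)]
         = 0.27198316 / 0.92828316 = 0.292996.
  Update: phi_21 = phi_11 - phi_22 phi_11 = 0.2678 - (0.292996)(0.2678) = 0.189336.
Step k = 3:
  phi_33 = [rho(3) - phi_21 rho(2) - phi_22 rho(1)] / [1 - phi_21 rho(1) - phi_22 rho(2)]
    numerator   = -0.0669 - (0.189336)(0.3437) - (0.292996)(0.2678) = -0.21043898
    denominator = 1 - (0.189336)(0.2678) - (0.292996)(0.3437) = 0.84859321
  phi_33 = -0.21043898 / 0.84859321 = -0.248.
Therefore phi_{33} = -0.2480.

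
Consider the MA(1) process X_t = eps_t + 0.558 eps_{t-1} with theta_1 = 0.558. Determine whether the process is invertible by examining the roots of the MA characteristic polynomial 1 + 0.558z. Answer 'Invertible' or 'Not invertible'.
\text{Invertible}

The MA(q) characteristic polynomial is P(z) = 1 + 0.558z.
Invertibility requires all roots to lie outside the unit circle, i.e. |z| > 1 for every root.
This is linear in z: 1 + (0.558) z = 0  =>  z = -1/(0.558) = -1.792115,  |z| = 1.792115.
Moduli of all roots: 1.7921.
All moduli strictly greater than 1? Yes.
Verdict: Invertible.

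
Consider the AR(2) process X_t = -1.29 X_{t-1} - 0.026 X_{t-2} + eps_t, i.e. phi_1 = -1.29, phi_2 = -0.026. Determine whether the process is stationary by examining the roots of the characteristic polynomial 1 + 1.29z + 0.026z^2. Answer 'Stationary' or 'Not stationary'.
\text{Not stationary}

The AR(p) characteristic polynomial is P(z) = 1 + 1.29z + 0.026z^2.
Stationarity requires all roots to lie outside the unit circle, i.e. |z| > 1 for every root.
Set 1 + (1.29) z + (0.026) z^2 = 0, i.e. a z^2 + b z + c = 0 with a = 0.026, b = 1.29, c = 1.
Discriminant D = b^2 - 4ac = (1.29)^2 - 4*(0.026)*1 = 1.6641 - (0.104) = 1.5601.
D >= 0, so the roots are real: z = (-b +/- sqrt(D)) / (2a) = (-1.29 +/- 1.24904) / (0.052).
  z_1 = (-1.29 + 1.24904) / (0.052) = -0.7877,   |z_1| = 0.7877.
  z_2 = (-1.29 - 1.24904) / (0.052) = -48.8277,   |z_2| = 48.8277.
Moduli of all roots: 0.7877, 48.8277.
All moduli strictly greater than 1? No.
Verdict: Not stationary.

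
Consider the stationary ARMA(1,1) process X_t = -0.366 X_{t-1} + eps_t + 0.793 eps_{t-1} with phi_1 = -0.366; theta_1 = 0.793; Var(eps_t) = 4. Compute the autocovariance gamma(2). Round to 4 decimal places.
\gamma(2) = -0.5123

Multiply the model equation by X_{t-k} and take expectations. With theta_0 = psi_0 = 1 and psi_j the MA(infinity) weights, this gives
  gamma(k) - sum_i phi_i gamma(k-i) = c_k,
  c_k = sigma^2 * sum_{j=k..q} theta_j psi_{j-k}   (c_k = 0 for k > q),
using gamma(-m) = gamma(m).
psi-weights needed (psi_j = theta_j + sum_i phi_i psi_{j-i}):
  psi_1 = theta_1 + phi_1 = 0.793 + (-0.366) = 0.427
Right-hand sides:
  c_0 = sigma^2 (1 + theta_1 psi_1) = 4 * (1 + (0.793)(0.427)) = 4 * 1.338611 = 5.354444
  c_1 = sigma^2 theta_1 = 4 * (0.793) = 3.172
  c_2 = 0
Equations for k = 0 and k = 1 (AR order 1):
  gamma(0) = phi_1 gamma(1) + c_0
  gamma(1) = phi_1 gamma(0) + c_1
Substituting the second into the first: gamma(0) (1 - phi_1^2) = c_0 + phi_1 c_1, so
  gamma(0) = (c_0 + phi_1 c_1) / (1 - phi_1^2) = (5.354444 + (-0.366)(3.172)) / (1 - (-0.366)^2) = 4.193492 / 0.866044 = 4.842123.
  gamma(1) = phi_1 gamma(0) + c_1 = (-0.366)(4.842123) + (3.172) = 1.399783.
For k = 2 (> q): gamma(2) = phi_1 gamma(1) = (-0.366)(1.399783) = -0.512321.
Therefore gamma(2) = -0.5123 (to 4 decimal places).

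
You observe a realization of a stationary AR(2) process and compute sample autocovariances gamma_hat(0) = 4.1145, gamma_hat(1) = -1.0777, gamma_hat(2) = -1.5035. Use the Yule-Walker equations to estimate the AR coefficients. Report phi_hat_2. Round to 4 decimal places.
\hat\phi_{2} = -0.4660

The Yule-Walker equations for an AR(p) process read, in matrix form,
  Gamma_p phi = r_p,   with   (Gamma_p)_{ij} = gamma(|i - j|),
                       (r_p)_i = gamma(i),   i,j = 1..p.
Substitute the sample gammas (Toeplitz matrix and right-hand side of size 2):
  Gamma_p = [[4.1145, -1.0777], [-1.0777, 4.1145]]
  r_p     = [-1.0777, -1.5035]
Written out:
  4.1145 phi_1 - 1.0777 phi_2 = -1.0777
  -1.0777 phi_1 + 4.1145 phi_2 = -1.5035
Solve by Cramer's rule:
  det = gamma(0)^2 - gamma(1)^2 = (4.1145)^2 - (-1.0777)^2 = 16.92911025 - 1.16143729 = 15.76767296
  phi_hat_1 = [gamma(1) gamma(0) - gamma(1) gamma(2)] / det = [(-1.0777)(4.1145) - (-1.0777)(-1.5035)] / 15.76767296 = -6.0545186 / 15.76767296 = -0.384
  phi_hat_2 = [gamma(0) gamma(2) - gamma(1)^2] / det = [(4.1145)(-1.5035) - (-1.0777)^2] / 15.76767296 = -7.34758804 / 15.76767296 = -0.466
So phi_hat = [-0.3840, -0.4660].
Therefore phi_hat_2 = -0.4660.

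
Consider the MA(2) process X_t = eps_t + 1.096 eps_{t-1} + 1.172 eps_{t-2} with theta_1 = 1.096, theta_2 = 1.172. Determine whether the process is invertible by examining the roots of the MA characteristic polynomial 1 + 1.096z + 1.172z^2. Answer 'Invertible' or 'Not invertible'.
\text{Not invertible}

The MA(q) characteristic polynomial is P(z) = 1 + 1.096z + 1.172z^2.
Invertibility requires all roots to lie outside the unit circle, i.e. |z| > 1 for every root.
Set 1 + (1.096) z + (1.172) z^2 = 0, i.e. a z^2 + b z + c = 0 with a = 1.172, b = 1.096, c = 1.
Discriminant D = b^2 - 4ac = (1.096)^2 - 4*(1.172)*1 = 1.201216 - (4.688) = -3.486784.
D < 0, so the roots are the complex-conjugate pair z = (-b +/- i sqrt(-D)) / (2a) = -0.4676 +/- 0.7966i.
For a conjugate pair |z|^2 = z * conj(z) = (product of roots) = c/a = 1/(1.172) = 0.853242, so |z| = sqrt(0.853242) = 0.9237 for both roots.
Moduli of all roots: 0.9237, 0.9237.
All moduli strictly greater than 1? No.
Verdict: Not invertible.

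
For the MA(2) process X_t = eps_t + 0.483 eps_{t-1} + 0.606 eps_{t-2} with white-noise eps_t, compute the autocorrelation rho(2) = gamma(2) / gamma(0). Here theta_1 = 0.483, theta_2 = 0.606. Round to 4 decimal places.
\rho(2) = 0.3786

For an MA(q) process with theta_0 = 1, the autocovariance is
  gamma(k) = sigma^2 * sum_{i=0..q-k} theta_i * theta_{i+k},
and rho(k) = gamma(k) / gamma(0). Sigma^2 cancels.
  numerator   = (1)*(0.606) = 0.606.
  denominator = (1)^2 + (0.483)^2 + (0.606)^2 = 1.600525.
  rho(2) = 0.606 / 1.600525 = 0.3786.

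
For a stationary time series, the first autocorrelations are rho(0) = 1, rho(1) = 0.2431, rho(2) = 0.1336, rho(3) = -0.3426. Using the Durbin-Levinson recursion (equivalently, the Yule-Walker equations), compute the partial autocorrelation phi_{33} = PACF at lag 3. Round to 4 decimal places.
\phi_{33} = -0.4190

The PACF at lag k is phi_{kk}, the last component of the solution
to the Yule-Walker system G_k phi = r_k where
  (G_k)_{ij} = rho(|i - j|), (r_k)_i = rho(i), i,j = 1..k.
Equivalently, Durbin-Levinson gives phi_{kk} iteratively:
  phi_{11} = rho(1)
  phi_{kk} = [rho(k) - sum_{j=1..k-1} phi_{k-1,j} rho(k-j)]
            / [1 - sum_{j=1..k-1} phi_{k-1,j} rho(j)],
  phi_{k,j} = phi_{k-1,j} - phi_{kk} phi_{k-1,k-j},  j = 1..k-1.
Step k = 1:
  phi_11 = rho(1) = 0.2431.
Step k = 2:
  phi_22 = [rho(2) - phi_11 rho(1)] / [1 - phi_11 rho(1)] = [0.1336 - (0.2431)(0.2431)] / [1 - (0.2431)(0.2431)]
         = 0.07450239 / 0.94090239 = 0.079182.
  Update: phi_21 = phi_11 - phi_22 phi_11 = 0.2431 - (0.079182)(0.2431) = 0.223851.
Step k = 3:
  phi_33 = [rho(3) - phi_21 rho(2) - phi_22 rho(1)] / [1 - phi_21 rho(1) - phi_22 rho(2)]
    numerator   = -0.3426 - (0.223851)(0.1336) - (0.079182)(0.2431) = -0.39175559
    denominator = 1 - (0.223851)(0.2431) - (0.079182)(0.1336) = 0.93500315
  phi_33 = -0.39175559 / 0.93500315 = -0.419.
Therefore phi_{33} = -0.4190.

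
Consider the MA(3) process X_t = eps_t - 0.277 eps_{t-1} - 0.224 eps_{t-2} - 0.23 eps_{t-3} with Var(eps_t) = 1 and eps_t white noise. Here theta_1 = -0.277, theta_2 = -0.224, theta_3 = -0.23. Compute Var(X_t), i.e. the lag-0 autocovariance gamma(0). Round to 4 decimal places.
\gamma(0) = 1.1798

For an MA(q) process X_t = eps_t + sum_i theta_i eps_{t-i} with
Var(eps_t) = sigma^2, the variance is
  gamma(0) = sigma^2 * (1 + sum_i theta_i^2).
  sum_i theta_i^2 = (-0.277)^2 + (-0.224)^2 + (-0.23)^2 = 0.076729 + 0.050176 + 0.0529 = 0.179805.
  gamma(0) = 1 * (1 + 0.179805) = 1 * 1.179805 = 1.179805, which rounds to 1.1798.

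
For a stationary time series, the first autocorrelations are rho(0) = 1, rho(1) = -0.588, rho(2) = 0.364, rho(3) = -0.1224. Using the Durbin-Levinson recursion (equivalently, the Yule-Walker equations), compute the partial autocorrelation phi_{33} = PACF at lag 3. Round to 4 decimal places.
\phi_{33} = 0.1561

The PACF at lag k is phi_{kk}, the last component of the solution
to the Yule-Walker system G_k phi = r_k where
  (G_k)_{ij} = rho(|i - j|), (r_k)_i = rho(i), i,j = 1..k.
Equivalently, Durbin-Levinson gives phi_{kk} iteratively:
  phi_{11} = rho(1)
  phi_{kk} = [rho(k) - sum_{j=1..k-1} phi_{k-1,j} rho(k-j)]
            / [1 - sum_{j=1..k-1} phi_{k-1,j} rho(j)],
  phi_{k,j} = phi_{k-1,j} - phi_{kk} phi_{k-1,k-j},  j = 1..k-1.
Step k = 1:
  phi_11 = rho(1) = -0.588.
Step k = 2:
  phi_22 = [rho(2) - phi_11 rho(1)] / [1 - phi_11 rho(1)] = [0.364 - (-0.588)(-0.588)] / [1 - (-0.588)(-0.588)]
         = 0.018256 / 0.654256 = 0.027903.
  Update: phi_21 = phi_11 - phi_22 phi_11 = -0.588 - (0.027903)(-0.588) = -0.571593.
Step k = 3:
  phi_33 = [rho(3) - phi_21 rho(2) - phi_22 rho(1)] / [1 - phi_21 rho(1) - phi_22 rho(2)]
    numerator   = -0.1224 - (-0.571593)(0.364) - (0.027903)(-0.588) = 0.102067
    denominator = 1 - (-0.571593)(-0.588) - (0.027903)(0.364) = 0.65374659
  phi_33 = 0.102067 / 0.65374659 = 0.1561.
Therefore phi_{33} = 0.1561.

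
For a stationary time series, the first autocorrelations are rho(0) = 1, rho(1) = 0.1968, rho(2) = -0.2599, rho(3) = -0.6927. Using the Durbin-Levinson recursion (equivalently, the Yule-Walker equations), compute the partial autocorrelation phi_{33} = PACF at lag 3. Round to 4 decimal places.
\phi_{33} = -0.6500

The PACF at lag k is phi_{kk}, the last component of the solution
to the Yule-Walker system G_k phi = r_k where
  (G_k)_{ij} = rho(|i - j|), (r_k)_i = rho(i), i,j = 1..k.
Equivalently, Durbin-Levinson gives phi_{kk} iteratively:
  phi_{11} = rho(1)
  phi_{kk} = [rho(k) - sum_{j=1..k-1} phi_{k-1,j} rho(k-j)]
            / [1 - sum_{j=1..k-1} phi_{k-1,j} rho(j)],
  phi_{k,j} = phi_{k-1,j} - phi_{kk} phi_{k-1,k-j},  j = 1..k-1.
Step k = 1:
  phi_11 = rho(1) = 0.1968.
Step k = 2:
  phi_22 = [rho(2) - phi_11 rho(1)] / [1 - phi_11 rho(1)] = [-0.2599 - (0.1968)(0.1968)] / [1 - (0.1968)(0.1968)]
         = -0.29863024 / 0.96126976 = -0.310662.
  Update: phi_21 = phi_11 - phi_22 phi_11 = 0.1968 - (-0.310662)(0.1968) = 0.257938.
Step k = 3:
  phi_33 = [rho(3) - phi_21 rho(2) - phi_22 rho(1)] / [1 - phi_21 rho(1) - phi_22 rho(2)]
    numerator   = -0.6927 - (0.257938)(-0.2599) - (-0.310662)(0.1968) = -0.56452349
    denominator = 1 - (0.257938)(0.1968) - (-0.310662)(-0.2599) = 0.86849661
  phi_33 = -0.56452349 / 0.86849661 = -0.65.
Therefore phi_{33} = -0.6500.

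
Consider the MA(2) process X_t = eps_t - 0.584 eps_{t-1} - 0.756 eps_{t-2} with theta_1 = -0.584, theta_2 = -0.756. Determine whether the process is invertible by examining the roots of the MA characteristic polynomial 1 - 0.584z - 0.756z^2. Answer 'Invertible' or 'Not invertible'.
\text{Not invertible}

The MA(q) characteristic polynomial is P(z) = 1 - 0.584z - 0.756z^2.
Invertibility requires all roots to lie outside the unit circle, i.e. |z| > 1 for every root.
Set 1 + (-0.584) z + (-0.756) z^2 = 0, i.e. a z^2 + b z + c = 0 with a = -0.756, b = -0.584, c = 1.
Discriminant D = b^2 - 4ac = (-0.584)^2 - 4*(-0.756)*1 = 0.341056 - (-3.024) = 3.365056.
D >= 0, so the roots are real: z = (-b +/- sqrt(D)) / (2a) = (0.584 +/- 1.834409) / (-1.512).
  z_1 = (0.584 + 1.834409) / (-1.512) = -1.5995,   |z_1| = 1.5995.
  z_2 = (0.584 - 1.834409) / (-1.512) = 0.827,   |z_2| = 0.827.
Moduli of all roots: 1.5995, 0.8270.
All moduli strictly greater than 1? No.
Verdict: Not invertible.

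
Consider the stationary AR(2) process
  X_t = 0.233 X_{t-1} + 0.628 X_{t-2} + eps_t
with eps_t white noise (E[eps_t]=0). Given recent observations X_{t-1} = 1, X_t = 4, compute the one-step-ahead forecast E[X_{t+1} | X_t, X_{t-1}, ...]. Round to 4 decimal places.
E[X_{t+1} \mid \mathcal F_t] = 1.5600

For an AR(p) model X_t = c + sum_i phi_i X_{t-i} + eps_t, the
one-step-ahead conditional mean is
  E[X_{t+1} | X_t, ...] = c + sum_i phi_i X_{t+1-i}.
Substitute known values:
  E[X_{t+1} | ...] = (0.233) * (4) + (0.628) * (1)
                   = 1.5600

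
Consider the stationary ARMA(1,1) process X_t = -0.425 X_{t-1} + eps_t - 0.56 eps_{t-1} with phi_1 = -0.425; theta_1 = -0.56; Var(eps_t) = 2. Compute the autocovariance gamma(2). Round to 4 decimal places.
\gamma(2) = 1.2650

Multiply the model equation by X_{t-k} and take expectations. With theta_0 = psi_0 = 1 and psi_j the MA(infinity) weights, this gives
  gamma(k) - sum_i phi_i gamma(k-i) = c_k,
  c_k = sigma^2 * sum_{j=k..q} theta_j psi_{j-k}   (c_k = 0 for k > q),
using gamma(-m) = gamma(m).
psi-weights needed (psi_j = theta_j + sum_i phi_i psi_{j-i}):
  psi_1 = theta_1 + phi_1 = -0.56 + (-0.425) = -0.985
Right-hand sides:
  c_0 = sigma^2 (1 + theta_1 psi_1) = 2 * (1 + (-0.56)(-0.985)) = 2 * 1.5516 = 3.1032
  c_1 = sigma^2 theta_1 = 2 * (-0.56) = -1.12
  c_2 = 0
Equations for k = 0 and k = 1 (AR order 1):
  gamma(0) = phi_1 gamma(1) + c_0
  gamma(1) = phi_1 gamma(0) + c_1
Substituting the second into the first: gamma(0) (1 - phi_1^2) = c_0 + phi_1 c_1, so
  gamma(0) = (c_0 + phi_1 c_1) / (1 - phi_1^2) = (3.1032 + (-0.425)(-1.12)) / (1 - (-0.425)^2) = 3.5792 / 0.819375 = 4.368207.
  gamma(1) = phi_1 gamma(0) + c_1 = (-0.425)(4.368207) + (-1.12) = -2.976488.
For k = 2 (> q): gamma(2) = phi_1 gamma(1) = (-0.425)(-2.976488) = 1.265007.
Therefore gamma(2) = 1.2650 (to 4 decimal places).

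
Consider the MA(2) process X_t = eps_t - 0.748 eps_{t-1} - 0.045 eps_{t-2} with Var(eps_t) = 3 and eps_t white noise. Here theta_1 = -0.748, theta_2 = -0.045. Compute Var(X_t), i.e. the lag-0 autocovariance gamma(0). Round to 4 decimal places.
\gamma(0) = 4.6846

For an MA(q) process X_t = eps_t + sum_i theta_i eps_{t-i} with
Var(eps_t) = sigma^2, the variance is
  gamma(0) = sigma^2 * (1 + sum_i theta_i^2).
  sum_i theta_i^2 = (-0.748)^2 + (-0.045)^2 = 0.559504 + 0.002025 = 0.561529.
  gamma(0) = 3 * (1 + 0.561529) = 3 * 1.561529 = 4.684587, which rounds to 4.6846.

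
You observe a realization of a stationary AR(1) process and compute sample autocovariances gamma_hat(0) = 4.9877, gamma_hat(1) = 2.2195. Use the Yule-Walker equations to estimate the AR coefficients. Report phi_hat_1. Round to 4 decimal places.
\hat\phi_{1} = 0.4450

The Yule-Walker equations for an AR(p) process read, in matrix form,
  Gamma_p phi = r_p,   with   (Gamma_p)_{ij} = gamma(|i - j|),
                       (r_p)_i = gamma(i),   i,j = 1..p.
Substitute the sample gammas (Toeplitz matrix and right-hand side of size 1):
  Gamma_p = [[4.9877]]
  r_p     = [2.2195]
With p = 1 this is the single equation gamma(0) phi_1 = gamma(1):
  phi_hat_1 = gamma(1) / gamma(0) = 2.2195 / 4.9877 = 0.4450.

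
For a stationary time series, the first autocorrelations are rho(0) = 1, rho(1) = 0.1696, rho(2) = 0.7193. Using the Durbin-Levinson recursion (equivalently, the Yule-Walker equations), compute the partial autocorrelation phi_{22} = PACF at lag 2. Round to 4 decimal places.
\phi_{22} = 0.7110

The PACF at lag k is phi_{kk}, the last component of the solution
to the Yule-Walker system G_k phi = r_k where
  (G_k)_{ij} = rho(|i - j|), (r_k)_i = rho(i), i,j = 1..k.
Equivalently, Durbin-Levinson gives phi_{kk} iteratively:
  phi_{11} = rho(1)
  phi_{kk} = [rho(k) - sum_{j=1..k-1} phi_{k-1,j} rho(k-j)]
            / [1 - sum_{j=1..k-1} phi_{k-1,j} rho(j)],
  phi_{k,j} = phi_{k-1,j} - phi_{kk} phi_{k-1,k-j},  j = 1..k-1.
Step k = 1:
  phi_11 = rho(1) = 0.1696.
Step k = 2:
  phi_22 = [rho(2) - phi_11 rho(1)] / [1 - phi_11 rho(1)] = [0.7193 - (0.1696)(0.1696)] / [1 - (0.1696)(0.1696)]
         = 0.69053584 / 0.97123584 = 0.711.
Therefore phi_{22} = 0.7110.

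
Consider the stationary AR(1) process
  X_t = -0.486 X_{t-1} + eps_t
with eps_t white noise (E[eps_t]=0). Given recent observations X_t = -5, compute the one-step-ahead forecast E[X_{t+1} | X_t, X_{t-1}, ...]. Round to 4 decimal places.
E[X_{t+1} \mid \mathcal F_t] = 2.4300

For an AR(p) model X_t = c + sum_i phi_i X_{t-i} + eps_t, the
one-step-ahead conditional mean is
  E[X_{t+1} | X_t, ...] = c + sum_i phi_i X_{t+1-i}.
Substitute known values:
  E[X_{t+1} | ...] = (-0.486) * (-5)
                   = 2.4300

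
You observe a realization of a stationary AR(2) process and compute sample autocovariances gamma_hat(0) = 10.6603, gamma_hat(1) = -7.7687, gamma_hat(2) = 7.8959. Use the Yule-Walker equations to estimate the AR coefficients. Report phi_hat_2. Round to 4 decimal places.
\hat\phi_{2} = 0.4470

The Yule-Walker equations for an AR(p) process read, in matrix form,
  Gamma_p phi = r_p,   with   (Gamma_p)_{ij} = gamma(|i - j|),
                       (r_p)_i = gamma(i),   i,j = 1..p.
Substitute the sample gammas (Toeplitz matrix and right-hand side of size 2):
  Gamma_p = [[10.6603, -7.7687], [-7.7687, 10.6603]]
  r_p     = [-7.7687, 7.8959]
Written out:
  10.6603 phi_1 - 7.7687 phi_2 = -7.7687
  -7.7687 phi_1 + 10.6603 phi_2 = 7.8959
Solve by Cramer's rule:
  det = gamma(0)^2 - gamma(1)^2 = (10.6603)^2 - (-7.7687)^2 = 113.64199609 - 60.35269969 = 53.2892964
  phi_hat_1 = [gamma(1) gamma(0) - gamma(1) gamma(2)] / det = [(-7.7687)(10.6603) - (-7.7687)(7.8959)] / 53.2892964 = -21.47579428 / 53.2892964 = -0.403
  phi_hat_2 = [gamma(0) gamma(2) - gamma(1)^2] / det = [(10.6603)(7.8959) - (-7.7687)^2] / 53.2892964 = 23.81996308 / 53.2892964 = 0.447
So phi_hat = [-0.4030, 0.4470].
Therefore phi_hat_2 = 0.4470.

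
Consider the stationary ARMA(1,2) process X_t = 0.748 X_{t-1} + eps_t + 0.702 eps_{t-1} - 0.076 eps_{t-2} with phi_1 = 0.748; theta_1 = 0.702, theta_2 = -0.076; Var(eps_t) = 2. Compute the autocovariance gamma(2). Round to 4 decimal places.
\gamma(2) = 6.7893

Multiply the model equation by X_{t-k} and take expectations. With theta_0 = psi_0 = 1 and psi_j the MA(infinity) weights, this gives
  gamma(k) - sum_i phi_i gamma(k-i) = c_k,
  c_k = sigma^2 * sum_{j=k..q} theta_j psi_{j-k}   (c_k = 0 for k > q),
using gamma(-m) = gamma(m).
psi-weights needed (psi_j = theta_j + sum_i phi_i psi_{j-i}):
  psi_1 = theta_1 + phi_1 = 0.702 + (0.748) = 1.45
  psi_2 = theta_2 + phi_1 psi_1 = -0.076 + (0.748)(1.45) = 1.0086
Right-hand sides:
  c_0 = sigma^2 (1 + theta_1 psi_1 + theta_2 psi_2) = 2 * (1 + (0.702)(1.45) + (-0.076)(1.0086)) = 2 * 1.941246 = 3.882493
  c_1 = sigma^2 (theta_1 + theta_2 psi_1) = 2 * (0.702 + (-0.076)(1.45)) = 1.1836
  c_2 = sigma^2 theta_2 = 2 * (-0.076) = -0.152
Equations for k = 0 and k = 1 (AR order 1):
  gamma(0) = phi_1 gamma(1) + c_0
  gamma(1) = phi_1 gamma(0) + c_1
Substituting the second into the first: gamma(0) (1 - phi_1^2) = c_0 + phi_1 c_1, so
  gamma(0) = (c_0 + phi_1 c_1) / (1 - phi_1^2) = (3.882493 + (0.748)(1.1836)) / (1 - (0.748)^2) = 4.767826 / 0.440496 = 10.823766.
  gamma(1) = phi_1 gamma(0) + c_1 = (0.748)(10.823766) + (1.1836) = 9.279777.
For k = 2: gamma(2) = phi_1 gamma(1) + c_2
  = (0.748)(9.279777) + (-0.152) = 6.789273.
Therefore gamma(2) = 6.7893 (to 4 decimal places).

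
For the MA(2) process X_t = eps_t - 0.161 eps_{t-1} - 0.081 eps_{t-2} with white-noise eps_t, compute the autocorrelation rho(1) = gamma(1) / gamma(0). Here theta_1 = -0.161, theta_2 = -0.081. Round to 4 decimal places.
\rho(1) = -0.1433

For an MA(q) process with theta_0 = 1, the autocovariance is
  gamma(k) = sigma^2 * sum_{i=0..q-k} theta_i * theta_{i+k},
and rho(k) = gamma(k) / gamma(0). Sigma^2 cancels.
  numerator   = (1)*(-0.161) + (-0.161)*(-0.081) = -0.147959.
  denominator = (1)^2 + (-0.161)^2 + (-0.081)^2 = 1.032482.
  rho(1) = -0.147959 / 1.032482 = -0.1433.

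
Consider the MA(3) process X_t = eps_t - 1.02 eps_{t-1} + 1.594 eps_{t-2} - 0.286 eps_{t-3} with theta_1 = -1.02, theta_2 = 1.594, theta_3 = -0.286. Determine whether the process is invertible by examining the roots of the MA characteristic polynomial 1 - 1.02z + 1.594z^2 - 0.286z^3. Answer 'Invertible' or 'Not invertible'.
\text{Not invertible}

The MA(q) characteristic polynomial is P(z) = 1 - 1.02z + 1.594z^2 - 0.286z^3.
Invertibility requires all roots to lie outside the unit circle, i.e. |z| > 1 for every root.
Degree 3: look for a simple real root z0 first, then factor out (1 - z/z0) and solve the remaining quadratic.
Testing z0 = 5: P(5) = 1 + (-1.02)(5) + (1.594)(5)^2 + (-0.286)(5)^3
  = 1 + (-5.1) + (39.85) + (-35.75) = 0.  So z_0 = 5 is a root, |z_0| = 5.
Divide out the factor (1 - 0.2 z) = (1 - z/z0) (since 1/z0 = 0.2):
  P(z) = (1 - 0.2 z)(1 + (-0.82) z + (1.43) z^2)
  [check: z-coef -0.82 - (0.2) = -1.02; z^2-coef 1.43 - (0.2)(-0.82) = 1.594; z^3-coef -(0.2)(1.43) = -0.286.]
Remaining roots from the quadratic factor 1 + (-0.82) z + (1.43) z^2:
  Set 1 + (-0.82) z + (1.43) z^2 = 0, i.e. a z^2 + b z + c = 0 with a = 1.43, b = -0.82, c = 1.
  Discriminant D = b^2 - 4ac = (-0.82)^2 - 4*(1.43)*1 = 0.6724 - (5.72) = -5.0476.
  D < 0, so the roots are the complex-conjugate pair z = (-b +/- i sqrt(-D)) / (2a) = 0.2867 +/- 0.7856i.
  For a conjugate pair |z|^2 = z * conj(z) = (product of roots) = c/a = 1/(1.43) = 0.699301, so |z| = sqrt(0.699301) = 0.8362 for both roots.
Moduli of all roots: 5.0000, 0.8362, 0.8362.
All moduli strictly greater than 1? No.
Verdict: Not invertible.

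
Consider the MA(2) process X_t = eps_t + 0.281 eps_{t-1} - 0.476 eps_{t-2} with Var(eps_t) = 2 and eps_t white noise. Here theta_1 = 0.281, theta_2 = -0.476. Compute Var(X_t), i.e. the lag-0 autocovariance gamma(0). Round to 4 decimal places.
\gamma(0) = 2.6111

For an MA(q) process X_t = eps_t + sum_i theta_i eps_{t-i} with
Var(eps_t) = sigma^2, the variance is
  gamma(0) = sigma^2 * (1 + sum_i theta_i^2).
  sum_i theta_i^2 = (0.281)^2 + (-0.476)^2 = 0.078961 + 0.226576 = 0.305537.
  gamma(0) = 2 * (1 + 0.305537) = 2 * 1.305537 = 2.611074, which rounds to 2.6111.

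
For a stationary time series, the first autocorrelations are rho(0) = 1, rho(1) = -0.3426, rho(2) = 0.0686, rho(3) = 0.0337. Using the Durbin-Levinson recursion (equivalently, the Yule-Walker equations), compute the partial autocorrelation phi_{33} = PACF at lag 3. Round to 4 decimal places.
\phi_{33} = 0.0450

The PACF at lag k is phi_{kk}, the last component of the solution
to the Yule-Walker system G_k phi = r_k where
  (G_k)_{ij} = rho(|i - j|), (r_k)_i = rho(i), i,j = 1..k.
Equivalently, Durbin-Levinson gives phi_{kk} iteratively:
  phi_{11} = rho(1)
  phi_{kk} = [rho(k) - sum_{j=1..k-1} phi_{k-1,j} rho(k-j)]
            / [1 - sum_{j=1..k-1} phi_{k-1,j} rho(j)],
  phi_{k,j} = phi_{k-1,j} - phi_{kk} phi_{k-1,k-j},  j = 1..k-1.
Step k = 1:
  phi_11 = rho(1) = -0.3426.
Step k = 2:
  phi_22 = [rho(2) - phi_11 rho(1)] / [1 - phi_11 rho(1)] = [0.0686 - (-0.3426)(-0.3426)] / [1 - (-0.3426)(-0.3426)]
         = -0.04877476 / 0.88262524 = -0.055261.
  Update: phi_21 = phi_11 - phi_22 phi_11 = -0.3426 - (-0.055261)(-0.3426) = -0.361532.
Step k = 3:
  phi_33 = [rho(3) - phi_21 rho(2) - phi_22 rho(1)] / [1 - phi_21 rho(1) - phi_22 rho(2)]
    numerator   = 0.0337 - (-0.361532)(0.0686) - (-0.055261)(-0.3426) = 0.0395687
    denominator = 1 - (-0.361532)(-0.3426) - (-0.055261)(0.0686) = 0.8799299
  phi_33 = 0.0395687 / 0.8799299 = 0.045.
Therefore phi_{33} = 0.0450.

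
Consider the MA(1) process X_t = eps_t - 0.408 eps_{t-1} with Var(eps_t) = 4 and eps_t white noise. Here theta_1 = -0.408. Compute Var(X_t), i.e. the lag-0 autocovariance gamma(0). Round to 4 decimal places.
\gamma(0) = 4.6659

For an MA(q) process X_t = eps_t + sum_i theta_i eps_{t-i} with
Var(eps_t) = sigma^2, the variance is
  gamma(0) = sigma^2 * (1 + sum_i theta_i^2).
  sum_i theta_i^2 = (-0.408)^2 = 0.166464.
  gamma(0) = 4 * (1 + 0.166464) = 4 * 1.166464 = 4.665856, which rounds to 4.6659.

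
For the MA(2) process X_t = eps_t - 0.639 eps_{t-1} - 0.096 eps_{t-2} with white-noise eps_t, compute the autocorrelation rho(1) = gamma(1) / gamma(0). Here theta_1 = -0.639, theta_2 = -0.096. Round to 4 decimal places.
\rho(1) = -0.4075

For an MA(q) process with theta_0 = 1, the autocovariance is
  gamma(k) = sigma^2 * sum_{i=0..q-k} theta_i * theta_{i+k},
and rho(k) = gamma(k) / gamma(0). Sigma^2 cancels.
  numerator   = (1)*(-0.639) + (-0.639)*(-0.096) = -0.577656.
  denominator = (1)^2 + (-0.639)^2 + (-0.096)^2 = 1.417537.
  rho(1) = -0.577656 / 1.417537 = -0.4075.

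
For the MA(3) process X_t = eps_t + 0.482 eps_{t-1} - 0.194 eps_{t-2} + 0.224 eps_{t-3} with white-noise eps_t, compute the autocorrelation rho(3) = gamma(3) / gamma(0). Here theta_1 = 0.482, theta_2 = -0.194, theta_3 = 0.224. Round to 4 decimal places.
\rho(3) = 0.1697

For an MA(q) process with theta_0 = 1, the autocovariance is
  gamma(k) = sigma^2 * sum_{i=0..q-k} theta_i * theta_{i+k},
and rho(k) = gamma(k) / gamma(0). Sigma^2 cancels.
  numerator   = (1)*(0.224) = 0.224.
  denominator = (1)^2 + (0.482)^2 + (-0.194)^2 + (0.224)^2 = 1.320136.
  rho(3) = 0.224 / 1.320136 = 0.1697.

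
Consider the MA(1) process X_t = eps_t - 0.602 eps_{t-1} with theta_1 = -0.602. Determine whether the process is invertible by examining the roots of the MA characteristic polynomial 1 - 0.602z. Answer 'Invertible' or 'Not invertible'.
\text{Invertible}

The MA(q) characteristic polynomial is P(z) = 1 - 0.602z.
Invertibility requires all roots to lie outside the unit circle, i.e. |z| > 1 for every root.
This is linear in z: 1 + (-0.602) z = 0  =>  z = -1/(-0.602) = 1.66113,  |z| = 1.66113.
Moduli of all roots: 1.6611.
All moduli strictly greater than 1? Yes.
Verdict: Invertible.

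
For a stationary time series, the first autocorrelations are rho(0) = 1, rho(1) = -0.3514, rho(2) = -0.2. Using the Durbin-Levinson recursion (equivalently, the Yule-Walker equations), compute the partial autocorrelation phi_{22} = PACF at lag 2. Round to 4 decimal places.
\phi_{22} = -0.3691

The PACF at lag k is phi_{kk}, the last component of the solution
to the Yule-Walker system G_k phi = r_k where
  (G_k)_{ij} = rho(|i - j|), (r_k)_i = rho(i), i,j = 1..k.
Equivalently, Durbin-Levinson gives phi_{kk} iteratively:
  phi_{11} = rho(1)
  phi_{kk} = [rho(k) - sum_{j=1..k-1} phi_{k-1,j} rho(k-j)]
            / [1 - sum_{j=1..k-1} phi_{k-1,j} rho(j)],
  phi_{k,j} = phi_{k-1,j} - phi_{kk} phi_{k-1,k-j},  j = 1..k-1.
Step k = 1:
  phi_11 = rho(1) = -0.3514.
Step k = 2:
  phi_22 = [rho(2) - phi_11 rho(1)] / [1 - phi_11 rho(1)] = [-0.2 - (-0.3514)(-0.3514)] / [1 - (-0.3514)(-0.3514)]
         = -0.32348196 / 0.87651804 = -0.3691.
Therefore phi_{22} = -0.3691.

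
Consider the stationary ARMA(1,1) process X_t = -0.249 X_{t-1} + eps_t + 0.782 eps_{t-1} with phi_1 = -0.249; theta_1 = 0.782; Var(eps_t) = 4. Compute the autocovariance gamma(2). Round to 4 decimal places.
\gamma(2) = -0.4558

Multiply the model equation by X_{t-k} and take expectations. With theta_0 = psi_0 = 1 and psi_j the MA(infinity) weights, this gives
  gamma(k) - sum_i phi_i gamma(k-i) = c_k,
  c_k = sigma^2 * sum_{j=k..q} theta_j psi_{j-k}   (c_k = 0 for k > q),
using gamma(-m) = gamma(m).
psi-weights needed (psi_j = theta_j + sum_i phi_i psi_{j-i}):
  psi_1 = theta_1 + phi_1 = 0.782 + (-0.249) = 0.533
Right-hand sides:
  c_0 = sigma^2 (1 + theta_1 psi_1) = 4 * (1 + (0.782)(0.533)) = 4 * 1.416806 = 5.667224
  c_1 = sigma^2 theta_1 = 4 * (0.782) = 3.128
  c_2 = 0
Equations for k = 0 and k = 1 (AR order 1):
  gamma(0) = phi_1 gamma(1) + c_0
  gamma(1) = phi_1 gamma(0) + c_1
Substituting the second into the first: gamma(0) (1 - phi_1^2) = c_0 + phi_1 c_1, so
  gamma(0) = (c_0 + phi_1 c_1) / (1 - phi_1^2) = (5.667224 + (-0.249)(3.128)) / (1 - (-0.249)^2) = 4.888352 / 0.937999 = 5.211468.
  gamma(1) = phi_1 gamma(0) + c_1 = (-0.249)(5.211468) + (3.128) = 1.830344.
For k = 2 (> q): gamma(2) = phi_1 gamma(1) = (-0.249)(1.830344) = -0.455756.
Therefore gamma(2) = -0.4558 (to 4 decimal places).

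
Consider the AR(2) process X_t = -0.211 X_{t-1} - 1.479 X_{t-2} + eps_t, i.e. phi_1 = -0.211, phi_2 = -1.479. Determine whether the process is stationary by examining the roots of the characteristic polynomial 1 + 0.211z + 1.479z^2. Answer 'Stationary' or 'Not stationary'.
\text{Not stationary}

The AR(p) characteristic polynomial is P(z) = 1 + 0.211z + 1.479z^2.
Stationarity requires all roots to lie outside the unit circle, i.e. |z| > 1 for every root.
Set 1 + (0.211) z + (1.479) z^2 = 0, i.e. a z^2 + b z + c = 0 with a = 1.479, b = 0.211, c = 1.
Discriminant D = b^2 - 4ac = (0.211)^2 - 4*(1.479)*1 = 0.044521 - (5.916) = -5.871479.
D < 0, so the roots are the complex-conjugate pair z = (-b +/- i sqrt(-D)) / (2a) = -0.0713 +/- 0.8192i.
For a conjugate pair |z|^2 = z * conj(z) = (product of roots) = c/a = 1/(1.479) = 0.676133, so |z| = sqrt(0.676133) = 0.8223 for both roots.
Moduli of all roots: 0.8223, 0.8223.
All moduli strictly greater than 1? No.
Verdict: Not stationary.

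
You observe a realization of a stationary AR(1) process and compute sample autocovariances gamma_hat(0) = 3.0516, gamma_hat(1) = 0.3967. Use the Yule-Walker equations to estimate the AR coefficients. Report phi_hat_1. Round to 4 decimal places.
\hat\phi_{1} = 0.1300

The Yule-Walker equations for an AR(p) process read, in matrix form,
  Gamma_p phi = r_p,   with   (Gamma_p)_{ij} = gamma(|i - j|),
                       (r_p)_i = gamma(i),   i,j = 1..p.
Substitute the sample gammas (Toeplitz matrix and right-hand side of size 1):
  Gamma_p = [[3.0516]]
  r_p     = [0.3967]
With p = 1 this is the single equation gamma(0) phi_1 = gamma(1):
  phi_hat_1 = gamma(1) / gamma(0) = 0.3967 / 3.0516 = 0.1300.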